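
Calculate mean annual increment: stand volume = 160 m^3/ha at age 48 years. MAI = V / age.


MAI = 160 / 48 = 3.3333 ≈ 3.33 m^3/ha/yr

3.33 m^3/ha/yr


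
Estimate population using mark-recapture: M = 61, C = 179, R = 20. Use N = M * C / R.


N = M * C / R = 61 * 179 / 20 = 10919 / 20 = 545.95 ≈ 546

546 individuals


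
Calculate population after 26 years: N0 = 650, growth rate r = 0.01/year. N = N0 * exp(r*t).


r*t = 0.01 * 26 = 0.26
exp(0.26) = 1.29693
N = 650 * 1.29693 = 843.005 ≈ 843

843


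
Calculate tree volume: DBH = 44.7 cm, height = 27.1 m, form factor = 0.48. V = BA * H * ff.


(D/200)^2 = (44.7/200)^2 = 0.2235^2 = 0.04995225
BA = 3.141593 * 0.04995225 = 0.156930 m^2
V = 0.156930 * 27.1 * 0.48 = 2.04135 ≈ 2.041 m^3

2.041 m^3


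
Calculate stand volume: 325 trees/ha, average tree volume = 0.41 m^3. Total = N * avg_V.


V_stand = 325 * 0.41 = 133.25 ≈ 133.3 m^3/ha

133.3 m^3/ha


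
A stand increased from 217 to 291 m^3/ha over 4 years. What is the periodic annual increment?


PAI = (V2 - V1) / period = (291 - 217) / 4 = 74 / 4 = 18.50 m^3/ha/yr

18.50 m^3/ha/yr


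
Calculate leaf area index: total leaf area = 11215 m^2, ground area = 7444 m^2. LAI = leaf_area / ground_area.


LAI = 11215 / 7444 = 1.5066 ≈ 1.51

1.51


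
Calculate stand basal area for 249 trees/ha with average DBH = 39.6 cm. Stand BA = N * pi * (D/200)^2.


(D/200)^2 = (39.6/200)^2 = 0.198^2 = 0.039204
Individual BA = 3.141593 * 0.039204 = 0.123163 m^2
Stand BA = 249 * 0.123163 = 30.6676 ≈ 30.67 m^2/ha

30.67 m^2/ha


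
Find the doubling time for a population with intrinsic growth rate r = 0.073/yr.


td = ln(2) / 0.073 = 0.693147 / 0.073 = 9.49516 ≈ 9.5 years

9.5 years


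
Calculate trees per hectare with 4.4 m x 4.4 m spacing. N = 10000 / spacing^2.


N = 10000 / 4.4^2 = 10000 / 19.36 = 516.529 ≈ 517 trees/ha

517 trees/ha


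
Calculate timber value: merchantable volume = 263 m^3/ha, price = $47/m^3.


Value = 263 * 47 = $12361/ha

$12361/ha


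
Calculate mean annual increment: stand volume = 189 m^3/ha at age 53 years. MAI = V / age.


MAI = 189 / 53 = 3.5660 ≈ 3.57 m^3/ha/yr

3.57 m^3/ha/yr


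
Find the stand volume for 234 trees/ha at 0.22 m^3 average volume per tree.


V_stand = 234 * 0.22 = 51.48 ≈ 51.5 m^3/ha

51.5 m^3/ha


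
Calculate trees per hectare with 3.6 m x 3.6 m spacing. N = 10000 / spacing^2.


N = 10000 / 3.6^2 = 10000 / 12.96 = 771.605 ≈ 772 trees/ha

772 trees/ha


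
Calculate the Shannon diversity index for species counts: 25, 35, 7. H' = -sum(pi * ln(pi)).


Total N = 25 + 35 + 7 = 67
Per-species terms:
  p = 25/67 = 0.373134; ln(p) = -0.985818; p*ln(p) = 0.373134 * (-0.985818) = -0.367842
  p = 35/67 = 0.522388; ln(p) = -0.649345; p*ln(p) = 0.522388 * (-0.649345) = -0.339210
  p = 7/67 = 0.104478; ln(p) = -2.258779; p*ln(p) = 0.104478 * (-2.258779) = -0.235993
sum(p*ln(p)) = (-0.367842) + (-0.339210) + (-0.235993) = -0.943045
H' = -(-0.943045) = 0.943045 ≈ 0.9430

0.9430


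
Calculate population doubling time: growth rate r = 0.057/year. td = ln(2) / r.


td = ln(2) / 0.057 = 0.693147 / 0.057 = 12.1605 ≈ 12.2 years

12.2 years


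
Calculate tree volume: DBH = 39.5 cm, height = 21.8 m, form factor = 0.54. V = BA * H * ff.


(D/200)^2 = (39.5/200)^2 = 0.1975^2 = 0.03900625
BA = 3.141593 * 0.03900625 = 0.122542 m^2
V = 0.122542 * 21.8 * 0.54 = 1.44256 ≈ 1.443 m^3

1.443 m^3


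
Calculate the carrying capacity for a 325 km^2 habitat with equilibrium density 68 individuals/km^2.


K = 68 * 325 = 22100 individuals

22100 individuals


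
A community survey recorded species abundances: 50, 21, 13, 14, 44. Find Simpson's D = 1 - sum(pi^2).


Total N = 50 + 21 + 13 + 14 + 44 = 142
Per-species terms:
  p = 50/142 = 0.352113; p^2 = 0.352113^2 = 0.123984
  p = 21/142 = 0.147887; p^2 = 0.147887^2 = 0.021871
  p = 13/142 = 0.091549; p^2 = 0.091549^2 = 0.008381
  p = 14/142 = 0.098592; p^2 = 0.098592^2 = 0.009720
  p = 44/142 = 0.309859; p^2 = 0.309859^2 = 0.096013
sum(p^2) = 0.123984 + 0.021871 + 0.008381 + 0.009720 + 0.096013 = 0.259969
D = 1 - 0.259969 = 0.740031 ≈ 0.7400

0.7400


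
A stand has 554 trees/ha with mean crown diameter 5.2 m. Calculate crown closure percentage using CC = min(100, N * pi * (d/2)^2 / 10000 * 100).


(d/2)^2 = (5.2/2)^2 = 2.6^2 = 6.76
Crown area = 3.141593 * 6.76 = 21.2372 m^2
N * area / 10000 * 100 = 554 * 21.2372 / 10000 * 100 = 117.654
CC = min(100, 117.654) = 100%

100%


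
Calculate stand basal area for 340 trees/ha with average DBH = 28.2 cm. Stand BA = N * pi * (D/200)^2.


(D/200)^2 = (28.2/200)^2 = 0.141^2 = 0.019881
Individual BA = 3.141593 * 0.019881 = 0.0624580 m^2
Stand BA = 340 * 0.0624580 = 21.2357 ≈ 21.24 m^2/ha

21.24 m^2/ha


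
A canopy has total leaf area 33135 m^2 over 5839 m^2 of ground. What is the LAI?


LAI = 33135 / 5839 = 5.6748 ≈ 5.67

5.67


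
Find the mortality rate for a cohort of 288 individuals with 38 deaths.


Mortality rate = 38 / 288 = 0.131944 ≈ 0.1319

0.1319


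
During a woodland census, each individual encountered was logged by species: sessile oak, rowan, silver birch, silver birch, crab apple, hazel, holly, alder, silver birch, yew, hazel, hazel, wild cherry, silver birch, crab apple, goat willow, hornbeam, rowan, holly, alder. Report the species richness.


Total individuals logged = 20
Distinct species (count of individuals): sessile oak (1), rowan (2), silver birch (4), crab apple (2), hazel (3), holly (2), alder (2), yew (1), wild cherry (1), goat willow (1), hornbeam (1)
Species richness = number of distinct species = 11

11


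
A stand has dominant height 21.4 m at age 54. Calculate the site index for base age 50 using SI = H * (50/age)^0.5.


50/54 = 0.925926
(0.925926)^0.5 = 0.962250
SI = 21.4 * 0.962250 = 20.5922 ≈ 20.6 m

20.6 m


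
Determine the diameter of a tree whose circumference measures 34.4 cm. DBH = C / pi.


DBH = C / pi = 34.4 / 3.141593 = 10.9499 ≈ 10.95 cm

10.95 cm


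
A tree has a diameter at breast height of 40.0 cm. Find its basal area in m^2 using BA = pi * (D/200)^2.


D/200 = 40.0/200 = 0.2 m
(D/200)^2 = 0.2^2 = 0.04
BA = 3.141593 * 0.04 = 0.125664 ≈ 0.1257 m^2

0.1257 m^2


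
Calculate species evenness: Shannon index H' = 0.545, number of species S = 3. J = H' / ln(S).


ln(3) = 1.09861
J = H' / ln(S) = 0.545 / 1.09861 = 0.496081 ≈ 0.4961

0.4961


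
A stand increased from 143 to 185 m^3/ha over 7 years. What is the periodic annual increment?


PAI = (V2 - V1) / period = (185 - 143) / 7 = 42 / 7 = 6.00 m^3/ha/yr

6.00 m^3/ha/yr


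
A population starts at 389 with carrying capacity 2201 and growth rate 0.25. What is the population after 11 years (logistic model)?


(K - N0)/N0 = (2201 - 389)/389 = 1812/389 = 4.65810
r*t = 0.25 * 11 = 2.75; exp(-2.75) = 0.0639279
4.65810 * 0.0639279 = 0.297783
1 + 0.297783 = 1.29778
N = 2201 / 1.29778 = 1695.97 ≈ 1696

1696


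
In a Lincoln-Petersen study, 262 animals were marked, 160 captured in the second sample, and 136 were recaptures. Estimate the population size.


N = M * C / R = 262 * 160 / 136 = 41920 / 136 = 308.24 ≈ 308

308 individuals


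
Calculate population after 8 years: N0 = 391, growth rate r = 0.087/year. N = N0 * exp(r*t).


r*t = 0.087 * 8 = 0.696
exp(0.696) = 2.00571
N = 391 * 2.00571 = 784.233 ≈ 784

784


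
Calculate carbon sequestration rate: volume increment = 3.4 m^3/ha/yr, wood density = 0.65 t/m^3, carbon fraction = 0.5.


C = 3.4 * 0.65 * 0.5 = 1.105 ≈ 1.11 t C/ha/yr

1.11 t C/ha/yr


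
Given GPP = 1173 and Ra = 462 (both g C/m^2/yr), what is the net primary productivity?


NPP = GPP - Ra = 1173 - 462 = 711 g C/m^2/yr

711 g C/m^2/yr


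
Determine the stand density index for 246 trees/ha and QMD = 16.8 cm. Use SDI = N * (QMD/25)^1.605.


QMD/25 = 16.8/25 = 0.672
(0.672)^1.605 = exp(1.605 * ln(0.672)) = exp(1.605 * (-0.397497)) = exp(-0.637983) = 0.528357
SDI = 246 * 0.528357 = 129.976 ≈ 130

130


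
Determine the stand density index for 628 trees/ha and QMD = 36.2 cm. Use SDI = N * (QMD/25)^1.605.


QMD/25 = 36.2/25 = 1.448
(1.448)^1.605 = exp(1.605 * ln(1.448)) = exp(1.605 * 0.370183) = exp(0.594144) = 1.81148
SDI = 628 * 1.81148 = 1137.61 ≈ 1138

1138


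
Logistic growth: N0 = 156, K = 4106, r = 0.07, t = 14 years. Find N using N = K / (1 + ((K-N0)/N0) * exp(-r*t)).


(K - N0)/N0 = (4106 - 156)/156 = 3950/156 = 25.3205
r*t = 0.07 * 14 = 0.98; exp(-0.98) = 0.375311
25.3205 * 0.375311 = 9.50306
1 + 9.50306 = 10.5031
N = 4106 / 10.5031 = 390.932 ≈ 391

391


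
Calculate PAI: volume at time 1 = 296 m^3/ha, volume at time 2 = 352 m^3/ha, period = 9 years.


PAI = (V2 - V1) / period = (352 - 296) / 9 = 56 / 9 = 6.2222 ≈ 6.22 m^3/ha/yr

6.22 m^3/ha/yr


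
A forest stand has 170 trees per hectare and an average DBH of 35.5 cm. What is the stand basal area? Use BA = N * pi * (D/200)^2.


(D/200)^2 = (35.5/200)^2 = 0.1775^2 = 0.03150625
Individual BA = 3.141593 * 0.03150625 = 0.0989798 m^2
Stand BA = 170 * 0.0989798 = 16.8266 ≈ 16.83 m^2/ha

16.83 m^2/ha


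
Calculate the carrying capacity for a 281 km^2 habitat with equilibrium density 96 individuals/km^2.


K = 96 * 281 = 26976 individuals

26976 individuals


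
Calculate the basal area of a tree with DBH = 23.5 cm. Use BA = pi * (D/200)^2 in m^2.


D/200 = 23.5/200 = 0.1175 m
(D/200)^2 = 0.1175^2 = 0.01380625
BA = 3.141593 * 0.01380625 = 0.0433736 ≈ 0.0434 m^2

0.0434 m^2


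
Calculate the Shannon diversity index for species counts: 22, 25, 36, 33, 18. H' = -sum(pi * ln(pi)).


Total N = 22 + 25 + 36 + 33 + 18 = 134
Per-species terms:
  p = 22/134 = 0.164179; ln(p) = -1.806798; p*ln(p) = 0.164179 * (-1.806798) = -0.296638
  p = 25/134 = 0.186567; ln(p) = -1.678965; p*ln(p) = 0.186567 * (-1.678965) = -0.313239
  p = 36/134 = 0.268657; ln(p) = -1.314320; p*ln(p) = 0.268657 * (-1.314320) = -0.353101
  p = 33/134 = 0.246269; ln(p) = -1.401331; p*ln(p) = 0.246269 * (-1.401331) = -0.345104
  p = 18/134 = 0.134328; ln(p) = -2.007471; p*ln(p) = 0.134328 * (-2.007471) = -0.269660
sum(p*ln(p)) = (-0.296638) + (-0.313239) + (-0.353101) + (-0.345104) + (-0.269660) = -1.577742
H' = -(-1.577742) = 1.577742 ≈ 1.5777

1.5777


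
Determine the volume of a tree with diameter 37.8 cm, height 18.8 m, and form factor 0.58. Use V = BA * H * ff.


(D/200)^2 = (37.8/200)^2 = 0.189^2 = 0.035721
BA = 3.141593 * 0.035721 = 0.112221 m^2
V = 0.112221 * 18.8 * 0.58 = 1.22366 ≈ 1.224 m^3

1.224 m^3


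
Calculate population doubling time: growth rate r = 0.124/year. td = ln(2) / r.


td = ln(2) / 0.124 = 0.693147 / 0.124 = 5.58990 ≈ 5.6 years

5.6 years


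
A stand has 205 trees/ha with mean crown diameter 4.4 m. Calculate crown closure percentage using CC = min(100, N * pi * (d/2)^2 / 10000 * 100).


(d/2)^2 = (4.4/2)^2 = 2.2^2 = 4.84
Crown area = 3.141593 * 4.84 = 15.2053 m^2
N * area / 10000 * 100 = 205 * 15.2053 / 10000 * 100 = 31.1709
CC = min(100, 31.1709) = 31.1709 ≈ 31.2%

31.2%


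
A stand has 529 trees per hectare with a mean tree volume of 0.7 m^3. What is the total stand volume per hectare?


V_stand = 529 * 0.7 = 370.3 m^3/ha

370.3 m^3/ha


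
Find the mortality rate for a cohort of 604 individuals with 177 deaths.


Mortality rate = 177 / 604 = 0.293046 ≈ 0.2930

0.2930


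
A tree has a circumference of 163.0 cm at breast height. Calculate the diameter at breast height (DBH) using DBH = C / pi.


DBH = C / pi = 163.0 / 3.141593 = 51.8845 ≈ 51.88 cm

51.88 cm


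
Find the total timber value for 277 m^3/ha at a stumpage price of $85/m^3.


Value = 277 * 85 = $23545/ha

$23545/ha


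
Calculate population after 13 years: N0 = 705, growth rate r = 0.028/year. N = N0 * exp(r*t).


r*t = 0.028 * 13 = 0.364
exp(0.364) = 1.43907
N = 705 * 1.43907 = 1014.54 ≈ 1015

1015


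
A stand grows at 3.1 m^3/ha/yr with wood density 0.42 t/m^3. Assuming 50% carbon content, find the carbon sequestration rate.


C = 3.1 * 0.42 * 0.5 = 0.651 ≈ 0.65 t C/ha/yr

0.65 t C/ha/yr


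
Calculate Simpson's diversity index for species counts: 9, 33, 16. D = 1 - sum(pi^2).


Total N = 9 + 33 + 16 = 58
Per-species terms:
  p = 9/58 = 0.155172; p^2 = 0.155172^2 = 0.024078
  p = 33/58 = 0.568966; p^2 = 0.568966^2 = 0.323722
  p = 16/58 = 0.275862; p^2 = 0.275862^2 = 0.076100
sum(p^2) = 0.024078 + 0.323722 + 0.076100 = 0.423900
D = 1 - 0.423900 = 0.576100 ≈ 0.5761

0.5761


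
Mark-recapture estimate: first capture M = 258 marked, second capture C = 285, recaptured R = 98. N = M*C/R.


N = M * C / R = 258 * 285 / 98 = 73530 / 98 = 750.31 ≈ 750

750 individuals


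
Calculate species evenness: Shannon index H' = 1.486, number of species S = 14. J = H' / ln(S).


ln(14) = 2.63906
J = H' / ln(S) = 1.486 / 2.63906 = 0.563079 ≈ 0.5631

0.5631


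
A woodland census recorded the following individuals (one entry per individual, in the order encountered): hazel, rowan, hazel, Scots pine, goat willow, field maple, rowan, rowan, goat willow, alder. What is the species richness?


Total individuals logged = 10
Distinct species (count of individuals): hazel (2), rowan (3), Scots pine (1), goat willow (2), field maple (1), alder (1)
Species richness = number of distinct species = 6

6


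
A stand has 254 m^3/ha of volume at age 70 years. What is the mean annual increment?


MAI = 254 / 70 = 3.6286 ≈ 3.63 m^3/ha/yr

3.63 m^3/ha/yr


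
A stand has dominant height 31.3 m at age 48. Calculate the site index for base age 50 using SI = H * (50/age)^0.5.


50/48 = 1.04167
(1.04167)^0.5 = 1.02062
SI = 31.3 * 1.02062 = 31.9454 ≈ 31.9 m

31.9 m


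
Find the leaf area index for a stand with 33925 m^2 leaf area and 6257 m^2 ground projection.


LAI = 33925 / 6257 = 5.4219 ≈ 5.42

5.42


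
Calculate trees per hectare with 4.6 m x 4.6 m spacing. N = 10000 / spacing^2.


N = 10000 / 4.6^2 = 10000 / 21.16 = 472.590 ≈ 473 trees/ha

473 trees/ha


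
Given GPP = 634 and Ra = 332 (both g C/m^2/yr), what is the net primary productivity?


NPP = GPP - Ra = 634 - 332 = 302 g C/m^2/yr

302 g C/m^2/yr


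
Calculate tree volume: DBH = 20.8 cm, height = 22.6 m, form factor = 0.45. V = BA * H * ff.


(D/200)^2 = (20.8/200)^2 = 0.104^2 = 0.010816
BA = 3.141593 * 0.010816 = 0.0339795 m^2
V = 0.0339795 * 22.6 * 0.45 = 0.345572 ≈ 0.346 m^3

0.346 m^3


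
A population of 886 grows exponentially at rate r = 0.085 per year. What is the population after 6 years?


r*t = 0.085 * 6 = 0.51
exp(0.51) = 1.66529
N = 886 * 1.66529 = 1475.45 ≈ 1475

1475


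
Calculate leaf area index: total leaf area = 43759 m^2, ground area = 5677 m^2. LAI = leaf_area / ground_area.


LAI = 43759 / 5677 = 7.7081 ≈ 7.71

7.71


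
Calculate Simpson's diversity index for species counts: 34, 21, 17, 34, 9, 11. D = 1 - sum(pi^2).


Total N = 34 + 21 + 17 + 34 + 9 + 11 = 126
Per-species terms:
  p = 34/126 = 0.269841; p^2 = 0.269841^2 = 0.072814
  p = 21/126 = 0.166667; p^2 = 0.166667^2 = 0.027778
  p = 17/126 = 0.134921; p^2 = 0.134921^2 = 0.018204
  p = 34/126 = 0.269841; p^2 = 0.269841^2 = 0.072814
  p = 9/126 = 0.071429; p^2 = 0.071429^2 = 0.005102
  p = 11/126 = 0.087302; p^2 = 0.087302^2 = 0.007622
sum(p^2) = 0.072814 + 0.027778 + 0.018204 + 0.072814 + 0.005102 + 0.007622 = 0.204334
D = 1 - 0.204334 = 0.795666 ≈ 0.7957

0.7957


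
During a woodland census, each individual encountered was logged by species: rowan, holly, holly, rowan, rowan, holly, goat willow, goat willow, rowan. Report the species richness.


Total individuals logged = 9
Distinct species (count of individuals): rowan (4), holly (3), goat willow (2)
Species richness = number of distinct species = 3

3


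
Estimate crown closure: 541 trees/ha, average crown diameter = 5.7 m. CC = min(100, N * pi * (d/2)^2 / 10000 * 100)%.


(d/2)^2 = (5.7/2)^2 = 2.85^2 = 8.1225
Crown area = 3.141593 * 8.1225 = 25.5176 m^2
N * area / 10000 * 100 = 541 * 25.5176 / 10000 * 100 = 138.050
CC = min(100, 138.050) = 100%

100%


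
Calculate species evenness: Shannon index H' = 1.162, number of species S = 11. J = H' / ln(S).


ln(11) = 2.39790
J = H' / ln(S) = 1.162 / 2.39790 = 0.484591 ≈ 0.4846

0.4846


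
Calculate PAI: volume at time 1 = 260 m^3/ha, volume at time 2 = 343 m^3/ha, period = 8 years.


PAI = (V2 - V1) / period = (343 - 260) / 8 = 83 / 8 = 10.3750 ≈ 10.38 m^3/ha/yr

10.38 m^3/ha/yr


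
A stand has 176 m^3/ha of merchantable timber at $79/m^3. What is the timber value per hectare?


Value = 176 * 79 = $13904/ha

$13904/ha


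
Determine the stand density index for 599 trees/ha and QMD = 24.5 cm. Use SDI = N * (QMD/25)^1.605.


QMD/25 = 24.5/25 = 0.98
(0.98)^1.605 = exp(1.605 * ln(0.98)) = exp(1.605 * (-0.0202027)) = exp(-0.0324253) = 0.968095
SDI = 599 * 0.968095 = 579.889 ≈ 580

580


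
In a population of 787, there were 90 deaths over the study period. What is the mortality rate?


Mortality rate = 90 / 787 = 0.114358 ≈ 0.1144

0.1144


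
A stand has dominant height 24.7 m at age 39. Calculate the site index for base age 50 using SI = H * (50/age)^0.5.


50/39 = 1.28205
(1.28205)^0.5 = 1.13228
SI = 24.7 * 1.13228 = 27.9673 ≈ 28.0 m

28.0 m


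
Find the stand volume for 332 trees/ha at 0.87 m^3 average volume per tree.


V_stand = 332 * 0.87 = 288.84 ≈ 288.8 m^3/ha

288.8 m^3/ha


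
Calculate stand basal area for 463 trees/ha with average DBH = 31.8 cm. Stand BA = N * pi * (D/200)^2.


(D/200)^2 = (31.8/200)^2 = 0.159^2 = 0.025281
Individual BA = 3.141593 * 0.025281 = 0.0794226 m^2
Stand BA = 463 * 0.0794226 = 36.7727 ≈ 36.77 m^2/ha

36.77 m^2/ha


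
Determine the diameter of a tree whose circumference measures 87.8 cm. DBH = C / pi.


DBH = C / pi = 87.8 / 3.141593 = 27.9476 ≈ 27.95 cm

27.95 cm


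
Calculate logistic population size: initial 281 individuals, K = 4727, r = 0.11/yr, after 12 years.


(K - N0)/N0 = (4727 - 281)/281 = 4446/281 = 15.8221
r*t = 0.11 * 12 = 1.32; exp(-1.32) = 0.267135
15.8221 * 0.267135 = 4.22664
1 + 4.22664 = 5.22664
N = 4727 / 5.22664 = 904.405 ≈ 904

904


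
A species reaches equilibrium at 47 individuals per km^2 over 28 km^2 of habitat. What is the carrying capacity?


K = 47 * 28 = 1316 individuals

1316 individuals


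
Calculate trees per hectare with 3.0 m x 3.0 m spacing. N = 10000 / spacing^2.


N = 10000 / 3.0^2 = 10000 / 9 = 1111.11 ≈ 1111 trees/ha

1111 trees/ha


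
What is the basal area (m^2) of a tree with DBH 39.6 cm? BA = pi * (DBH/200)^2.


D/200 = 39.6/200 = 0.198 m
(D/200)^2 = 0.198^2 = 0.039204
BA = 3.141593 * 0.039204 = 0.123163 ≈ 0.1232 m^2

0.1232 m^2


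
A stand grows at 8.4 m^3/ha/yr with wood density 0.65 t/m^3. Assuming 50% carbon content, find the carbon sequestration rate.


C = 8.4 * 0.65 * 0.5 = 2.73 t C/ha/yr

2.73 t C/ha/yr


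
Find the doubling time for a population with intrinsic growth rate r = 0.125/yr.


td = ln(2) / 0.125 = 0.693147 / 0.125 = 5.54518 ≈ 5.5 years

5.5 years


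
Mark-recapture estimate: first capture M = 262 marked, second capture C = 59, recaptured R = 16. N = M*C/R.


N = M * C / R = 262 * 59 / 16 = 15458 / 16 = 966.13 ≈ 966

966 individuals


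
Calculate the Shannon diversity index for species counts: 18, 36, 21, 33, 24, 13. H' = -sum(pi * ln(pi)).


Total N = 18 + 36 + 21 + 33 + 24 + 13 = 145
Per-species terms:
  p = 18/145 = 0.124138; ln(p) = -2.086361; p*ln(p) = 0.124138 * (-2.086361) = -0.258997
  p = 36/145 = 0.248276; ln(p) = -1.393214; p*ln(p) = 0.248276 * (-1.393214) = -0.345902
  p = 21/145 = 0.144828; ln(p) = -1.932208; p*ln(p) = 0.144828 * (-1.932208) = -0.279838
  p = 33/145 = 0.227586; ln(p) = -1.480227; p*ln(p) = 0.227586 * (-1.480227) = -0.336879
  p = 24/145 = 0.165517; ln(p) = -1.798681; p*ln(p) = 0.165517 * (-1.798681) = -0.297712
  p = 13/145 = 0.089655; ln(p) = -2.411786; p*ln(p) = 0.089655 * (-2.411786) = -0.216229
sum(p*ln(p)) = (-0.258997) + (-0.345902) + (-0.279838) + (-0.336879) + (-0.297712) + (-0.216229) = -1.735557
H' = -(-1.735557) = 1.735557 ≈ 1.7356

1.7356


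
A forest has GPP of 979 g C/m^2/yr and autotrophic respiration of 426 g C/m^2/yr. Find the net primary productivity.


NPP = GPP - Ra = 979 - 426 = 553 g C/m^2/yr

553 g C/m^2/yr


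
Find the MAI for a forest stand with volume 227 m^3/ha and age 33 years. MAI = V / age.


MAI = 227 / 33 = 6.8788 ≈ 6.88 m^3/ha/yr

6.88 m^3/ha/yr


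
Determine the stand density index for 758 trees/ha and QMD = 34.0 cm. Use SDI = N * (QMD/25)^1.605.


QMD/25 = 34.0/25 = 1.36
(1.36)^1.605 = exp(1.605 * ln(1.36)) = exp(1.605 * 0.307485) = exp(0.493513) = 1.63806
SDI = 758 * 1.63806 = 1241.65 ≈ 1242

1242


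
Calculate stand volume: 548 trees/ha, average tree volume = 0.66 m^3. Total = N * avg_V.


V_stand = 548 * 0.66 = 361.68 ≈ 361.7 m^3/ha

361.7 m^3/ha


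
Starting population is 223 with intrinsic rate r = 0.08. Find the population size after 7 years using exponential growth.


r*t = 0.08 * 7 = 0.56
exp(0.56) = 1.75067
N = 223 * 1.75067 = 390.399 ≈ 390

390


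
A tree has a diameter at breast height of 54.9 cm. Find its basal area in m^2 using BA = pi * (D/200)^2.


D/200 = 54.9/200 = 0.2745 m
(D/200)^2 = 0.2745^2 = 0.07535025
BA = 3.141593 * 0.07535025 = 0.236720 ≈ 0.2367 m^2

0.2367 m^2


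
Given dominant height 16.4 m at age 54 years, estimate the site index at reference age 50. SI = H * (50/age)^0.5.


50/54 = 0.925926
(0.925926)^0.5 = 0.962250
SI = 16.4 * 0.962250 = 15.7809 ≈ 15.8 m

15.8 m


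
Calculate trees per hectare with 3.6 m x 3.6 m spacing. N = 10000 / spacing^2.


N = 10000 / 3.6^2 = 10000 / 12.96 = 771.605 ≈ 772 trees/ha

772 trees/ha


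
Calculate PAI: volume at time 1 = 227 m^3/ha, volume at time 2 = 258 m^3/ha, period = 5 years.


PAI = (V2 - V1) / period = (258 - 227) / 5 = 31 / 5 = 6.20 m^3/ha/yr

6.20 m^3/ha/yr


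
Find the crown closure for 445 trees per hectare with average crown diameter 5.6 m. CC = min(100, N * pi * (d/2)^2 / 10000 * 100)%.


(d/2)^2 = (5.6/2)^2 = 2.8^2 = 7.84
Crown area = 3.141593 * 7.84 = 24.6301 m^2
N * area / 10000 * 100 = 445 * 24.6301 / 10000 * 100 = 109.604
CC = min(100, 109.604) = 100%

100%


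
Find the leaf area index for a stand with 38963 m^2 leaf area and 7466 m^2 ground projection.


LAI = 38963 / 7466 = 5.2187 ≈ 5.22

5.22


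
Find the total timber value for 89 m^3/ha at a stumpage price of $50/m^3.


Value = 89 * 50 = $4450/ha

$4450/ha


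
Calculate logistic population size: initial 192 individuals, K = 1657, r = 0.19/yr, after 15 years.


(K - N0)/N0 = (1657 - 192)/192 = 1465/192 = 7.63021
r*t = 0.19 * 15 = 2.85; exp(-2.85) = 0.0578443
7.63021 * 0.0578443 = 0.441364
1 + 0.441364 = 1.44136
N = 1657 / 1.44136 = 1149.61 ≈ 1150

1150


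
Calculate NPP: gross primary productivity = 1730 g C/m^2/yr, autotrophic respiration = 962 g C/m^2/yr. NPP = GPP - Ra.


NPP = GPP - Ra = 1730 - 962 = 768 g C/m^2/yr

768 g C/m^2/yr


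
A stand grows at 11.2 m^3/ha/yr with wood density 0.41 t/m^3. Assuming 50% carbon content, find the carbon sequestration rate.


C = 11.2 * 0.41 * 0.5 = 2.296 ≈ 2.30 t C/ha/yr

2.30 t C/ha/yr


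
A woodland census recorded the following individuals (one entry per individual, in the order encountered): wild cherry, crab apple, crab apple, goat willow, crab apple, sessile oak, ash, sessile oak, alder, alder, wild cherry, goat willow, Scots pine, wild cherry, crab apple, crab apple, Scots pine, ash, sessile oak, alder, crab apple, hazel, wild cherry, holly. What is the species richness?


Total individuals logged = 24
Distinct species (count of individuals): wild cherry (4), crab apple (6), goat willow (2), sessile oak (3), ash (2), alder (3), Scots pine (2), hazel (1), holly (1)
Species richness = number of distinct species = 9

9


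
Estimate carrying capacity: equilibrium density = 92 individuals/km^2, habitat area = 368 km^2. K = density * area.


K = 92 * 368 = 33856 individuals

33856 individuals


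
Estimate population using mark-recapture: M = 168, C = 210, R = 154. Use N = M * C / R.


N = M * C / R = 168 * 210 / 154 = 35280 / 154 = 229.09 ≈ 229

229 individuals


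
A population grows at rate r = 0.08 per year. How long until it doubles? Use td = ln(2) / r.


td = ln(2) / 0.08 = 0.693147 / 0.08 = 8.66434 ≈ 8.7 years

8.7 years


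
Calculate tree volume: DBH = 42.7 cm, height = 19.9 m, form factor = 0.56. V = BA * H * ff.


(D/200)^2 = (42.7/200)^2 = 0.2135^2 = 0.04558225
BA = 3.141593 * 0.04558225 = 0.143201 m^2
V = 0.143201 * 19.9 * 0.56 = 1.59583 ≈ 1.596 m^3

1.596 m^3


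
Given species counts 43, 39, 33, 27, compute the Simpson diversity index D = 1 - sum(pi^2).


Total N = 43 + 39 + 33 + 27 = 142
Per-species terms:
  p = 43/142 = 0.302817; p^2 = 0.302817^2 = 0.091698
  p = 39/142 = 0.274648; p^2 = 0.274648^2 = 0.075432
  p = 33/142 = 0.232394; p^2 = 0.232394^2 = 0.054007
  p = 27/142 = 0.190141; p^2 = 0.190141^2 = 0.036154
sum(p^2) = 0.091698 + 0.075432 + 0.054007 + 0.036154 = 0.257291
D = 1 - 0.257291 = 0.742709 ≈ 0.7427

0.7427


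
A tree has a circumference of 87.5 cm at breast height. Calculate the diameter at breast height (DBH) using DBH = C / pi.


DBH = C / pi = 87.5 / 3.141593 = 27.8521 ≈ 27.85 cm

27.85 cm


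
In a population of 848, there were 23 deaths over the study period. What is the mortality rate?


Mortality rate = 23 / 848 = 0.027123 ≈ 0.0271

0.0271


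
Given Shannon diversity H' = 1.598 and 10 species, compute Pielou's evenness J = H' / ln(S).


ln(10) = 2.30259
J = H' / ln(S) = 1.598 / 2.30259 = 0.694001 ≈ 0.6940

0.6940


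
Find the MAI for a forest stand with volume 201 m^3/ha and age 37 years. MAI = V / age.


MAI = 201 / 37 = 5.4324 ≈ 5.43 m^3/ha/yr

5.43 m^3/ha/yr


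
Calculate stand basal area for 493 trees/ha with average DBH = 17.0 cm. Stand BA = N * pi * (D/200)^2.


(D/200)^2 = (17.0/200)^2 = 0.085^2 = 0.007225
Individual BA = 3.141593 * 0.007225 = 0.0226980 m^2
Stand BA = 493 * 0.0226980 = 11.1901 ≈ 11.19 m^2/ha

11.19 m^2/ha


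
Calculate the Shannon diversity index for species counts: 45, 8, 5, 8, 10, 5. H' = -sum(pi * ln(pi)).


Total N = 45 + 8 + 5 + 8 + 10 + 5 = 81
Per-species terms:
  p = 45/81 = 0.555556; ln(p) = -0.587786; p*ln(p) = 0.555556 * (-0.587786) = -0.326548
  p = 8/81 = 0.098765; ln(p) = -2.315012; p*ln(p) = 0.098765 * (-2.315012) = -0.228642
  p = 5/81 = 0.061728; ln(p) = -2.785018; p*ln(p) = 0.061728 * (-2.785018) = -0.171914
  p = 8/81 = 0.098765; ln(p) = -2.315012; p*ln(p) = 0.098765 * (-2.315012) = -0.228642
  p = 10/81 = 0.123457; ln(p) = -2.091862; p*ln(p) = 0.123457 * (-2.091862) = -0.258255
  p = 5/81 = 0.061728; ln(p) = -2.785018; p*ln(p) = 0.061728 * (-2.785018) = -0.171914
sum(p*ln(p)) = (-0.326548) + (-0.228642) + (-0.171914) + (-0.228642) + (-0.258255) + (-0.171914) = -1.385915
H' = -(-1.385915) = 1.385915 ≈ 1.3859

1.3859


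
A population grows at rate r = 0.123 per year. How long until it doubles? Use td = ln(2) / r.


td = ln(2) / 0.123 = 0.693147 / 0.123 = 5.63534 ≈ 5.6 years

5.6 years


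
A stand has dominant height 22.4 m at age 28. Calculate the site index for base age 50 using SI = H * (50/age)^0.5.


50/28 = 1.78571
(1.78571)^0.5 = 1.33630
SI = 22.4 * 1.33630 = 29.9331 ≈ 29.9 m

29.9 m


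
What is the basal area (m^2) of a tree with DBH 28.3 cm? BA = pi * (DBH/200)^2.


D/200 = 28.3/200 = 0.1415 m
(D/200)^2 = 0.1415^2 = 0.02002225
BA = 3.141593 * 0.02002225 = 0.0629018 ≈ 0.0629 m^2

0.0629 m^2


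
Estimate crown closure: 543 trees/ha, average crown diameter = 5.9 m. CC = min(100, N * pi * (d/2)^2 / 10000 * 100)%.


(d/2)^2 = (5.9/2)^2 = 2.95^2 = 8.7025
Crown area = 3.141593 * 8.7025 = 27.3397 m^2
N * area / 10000 * 100 = 543 * 27.3397 / 10000 * 100 = 148.455
CC = min(100, 148.455) = 100%

100%


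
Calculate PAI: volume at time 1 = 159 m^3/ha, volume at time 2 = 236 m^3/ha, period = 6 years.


PAI = (V2 - V1) / period = (236 - 159) / 6 = 77 / 6 = 12.8333 ≈ 12.83 m^3/ha/yr

12.83 m^3/ha/yr


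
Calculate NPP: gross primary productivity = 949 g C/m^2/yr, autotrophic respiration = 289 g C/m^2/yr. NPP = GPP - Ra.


NPP = GPP - Ra = 949 - 289 = 660 g C/m^2/yr

660 g C/m^2/yr


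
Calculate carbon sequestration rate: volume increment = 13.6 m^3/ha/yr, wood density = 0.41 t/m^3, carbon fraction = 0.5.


C = 13.6 * 0.41 * 0.5 = 2.788 ≈ 2.79 t C/ha/yr

2.79 t C/ha/yr


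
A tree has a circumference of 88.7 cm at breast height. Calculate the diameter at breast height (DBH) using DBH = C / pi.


DBH = C / pi = 88.7 / 3.141593 = 28.2341 ≈ 28.23 cm

28.23 cm


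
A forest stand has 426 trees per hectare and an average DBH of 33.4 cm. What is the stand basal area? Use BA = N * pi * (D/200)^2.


(D/200)^2 = (33.4/200)^2 = 0.167^2 = 0.027889
Individual BA = 3.141593 * 0.027889 = 0.0876159 m^2
Stand BA = 426 * 0.0876159 = 37.3244 ≈ 37.32 m^2/ha

37.32 m^2/ha


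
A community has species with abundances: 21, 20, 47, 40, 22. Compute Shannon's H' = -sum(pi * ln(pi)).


Total N = 21 + 20 + 47 + 40 + 22 = 150
Per-species terms:
  p = 21/150 = 0.140000; ln(p) = -1.966113; p*ln(p) = 0.140000 * (-1.966113) = -0.275256
  p = 20/150 = 0.133333; ln(p) = -2.014906; p*ln(p) = 0.133333 * (-2.014906) = -0.268653
  p = 47/150 = 0.313333; ln(p) = -1.160489; p*ln(p) = 0.313333 * (-1.160489) = -0.363619
  p = 40/150 = 0.266667; ln(p) = -1.321755; p*ln(p) = 0.266667 * (-1.321755) = -0.352468
  p = 22/150 = 0.146667; ln(p) = -1.919591; p*ln(p) = 0.146667 * (-1.919591) = -0.281541
sum(p*ln(p)) = (-0.275256) + (-0.268653) + (-0.363619) + (-0.352468) + (-0.281541) = -1.541537
H' = -(-1.541537) = 1.541537 ≈ 1.5415

1.5415


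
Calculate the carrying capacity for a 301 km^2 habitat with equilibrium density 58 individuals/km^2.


K = 58 * 301 = 17458 individuals

17458 individuals


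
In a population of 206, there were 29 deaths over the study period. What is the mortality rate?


Mortality rate = 29 / 206 = 0.140777 ≈ 0.1408

0.1408


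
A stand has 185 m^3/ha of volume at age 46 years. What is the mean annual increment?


MAI = 185 / 46 = 4.0217 ≈ 4.02 m^3/ha/yr

4.02 m^3/ha/yr


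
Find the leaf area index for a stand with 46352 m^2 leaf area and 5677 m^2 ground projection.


LAI = 46352 / 5677 = 8.1649 ≈ 8.16

8.16


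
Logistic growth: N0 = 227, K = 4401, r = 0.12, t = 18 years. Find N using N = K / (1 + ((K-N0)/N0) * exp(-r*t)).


(K - N0)/N0 = (4401 - 227)/227 = 4174/227 = 18.3877
r*t = 0.12 * 18 = 2.16; exp(-2.16) = 0.115325
18.3877 * 0.115325 = 2.12056
1 + 2.12056 = 3.12056
N = 4401 / 3.12056 = 1410.32 ≈ 1410

1410


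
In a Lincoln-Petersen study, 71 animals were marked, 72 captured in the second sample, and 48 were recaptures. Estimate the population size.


N = M * C / R = 71 * 72 / 48 = 5112 / 48 = 106.50 ≈ 107

107 individuals


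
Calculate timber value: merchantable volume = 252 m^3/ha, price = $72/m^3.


Value = 252 * 72 = $18144/ha

$18144/ha


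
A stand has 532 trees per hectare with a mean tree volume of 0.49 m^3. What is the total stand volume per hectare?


V_stand = 532 * 0.49 = 260.68 ≈ 260.7 m^3/ha

260.7 m^3/ha


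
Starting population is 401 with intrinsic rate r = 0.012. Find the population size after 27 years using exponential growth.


r*t = 0.012 * 27 = 0.324
exp(0.324) = 1.38265
N = 401 * 1.38265 = 554.443 ≈ 554

554


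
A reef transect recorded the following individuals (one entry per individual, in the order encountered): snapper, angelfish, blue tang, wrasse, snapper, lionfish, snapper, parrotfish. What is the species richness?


Total individuals logged = 8
Distinct species (count of individuals): snapper (3), angelfish (1), blue tang (1), wrasse (1), lionfish (1), parrotfish (1)
Species richness = number of distinct species = 6

6


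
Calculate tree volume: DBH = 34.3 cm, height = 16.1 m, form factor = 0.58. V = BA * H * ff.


(D/200)^2 = (34.3/200)^2 = 0.1715^2 = 0.02941225
BA = 3.141593 * 0.02941225 = 0.0924013 m^2
V = 0.0924013 * 16.1 * 0.58 = 0.862843 ≈ 0.863 m^3

0.863 m^3


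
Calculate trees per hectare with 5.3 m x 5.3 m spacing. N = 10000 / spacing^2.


N = 10000 / 5.3^2 = 10000 / 28.09 = 355.999 ≈ 356 trees/ha

356 trees/ha


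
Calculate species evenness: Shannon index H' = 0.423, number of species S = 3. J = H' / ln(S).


ln(3) = 1.09861
J = H' / ln(S) = 0.423 / 1.09861 = 0.385032 ≈ 0.3850

0.3850


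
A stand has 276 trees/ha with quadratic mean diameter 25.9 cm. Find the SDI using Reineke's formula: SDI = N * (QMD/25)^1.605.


QMD/25 = 25.9/25 = 1.036
(1.036)^1.605 = exp(1.605 * ln(1.036)) = exp(1.605 * 0.0353671) = exp(0.0567642) = 1.05841
SDI = 276 * 1.05841 = 292.121 ≈ 292

292


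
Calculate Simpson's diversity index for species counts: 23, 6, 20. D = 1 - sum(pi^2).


Total N = 23 + 6 + 20 = 49
Per-species terms:
  p = 23/49 = 0.469388; p^2 = 0.469388^2 = 0.220325
  p = 6/49 = 0.122449; p^2 = 0.122449^2 = 0.014994
  p = 20/49 = 0.408163; p^2 = 0.408163^2 = 0.166597
sum(p^2) = 0.220325 + 0.014994 + 0.166597 = 0.401916
D = 1 - 0.401916 = 0.598084 ≈ 0.5981

0.5981


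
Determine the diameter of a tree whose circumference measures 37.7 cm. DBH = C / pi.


DBH = C / pi = 37.7 / 3.141593 = 12.0003 ≈ 12.00 cm

12.00 cm


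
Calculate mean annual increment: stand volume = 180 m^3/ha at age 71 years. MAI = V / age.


MAI = 180 / 71 = 2.5352 ≈ 2.54 m^3/ha/yr

2.54 m^3/ha/yr


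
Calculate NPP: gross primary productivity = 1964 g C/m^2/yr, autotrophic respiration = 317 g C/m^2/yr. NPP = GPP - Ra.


NPP = GPP - Ra = 1964 - 317 = 1647 g C/m^2/yr

1647 g C/m^2/yr


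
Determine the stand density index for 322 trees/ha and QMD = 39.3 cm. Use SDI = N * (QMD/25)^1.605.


QMD/25 = 39.3/25 = 1.572
(1.572)^1.605 = exp(1.605 * ln(1.572)) = exp(1.605 * 0.452349) = exp(0.726020) = 2.06684
SDI = 322 * 2.06684 = 665.522 ≈ 666

666


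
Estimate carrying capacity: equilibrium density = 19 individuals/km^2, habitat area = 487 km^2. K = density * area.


K = 19 * 487 = 9253 individuals

9253 individuals


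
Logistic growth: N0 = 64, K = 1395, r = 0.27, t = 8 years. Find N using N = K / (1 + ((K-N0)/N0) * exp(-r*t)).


(K - N0)/N0 = (1395 - 64)/64 = 1331/64 = 20.7969
r*t = 0.27 * 8 = 2.16; exp(-2.16) = 0.115325
20.7969 * 0.115325 = 2.39840
1 + 2.39840 = 3.39840
N = 1395 / 3.39840 = 410.487 ≈ 410

410


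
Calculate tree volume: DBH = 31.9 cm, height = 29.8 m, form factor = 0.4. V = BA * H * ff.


(D/200)^2 = (31.9/200)^2 = 0.1595^2 = 0.02544025
BA = 3.141593 * 0.02544025 = 0.0799229 m^2
V = 0.0799229 * 29.8 * 0.4 = 0.952681 ≈ 0.953 m^3

0.953 m^3


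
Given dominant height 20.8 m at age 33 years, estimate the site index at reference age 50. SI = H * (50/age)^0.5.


50/33 = 1.51515
(1.51515)^0.5 = 1.23091
SI = 20.8 * 1.23091 = 25.6029 ≈ 25.6 m

25.6 m


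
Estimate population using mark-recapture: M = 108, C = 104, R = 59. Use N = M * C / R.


N = M * C / R = 108 * 104 / 59 = 11232 / 59 = 190.37 ≈ 190

190 individuals


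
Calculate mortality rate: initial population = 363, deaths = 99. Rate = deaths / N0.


Mortality rate = 99 / 363 = 0.272727 ≈ 0.2727

0.2727


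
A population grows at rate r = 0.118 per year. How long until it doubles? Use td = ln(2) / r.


td = ln(2) / 0.118 = 0.693147 / 0.118 = 5.87413 ≈ 5.9 years

5.9 years


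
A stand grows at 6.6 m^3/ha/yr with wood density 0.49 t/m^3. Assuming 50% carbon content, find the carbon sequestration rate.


C = 6.6 * 0.49 * 0.5 = 1.617 ≈ 1.62 t C/ha/yr

1.62 t C/ha/yr


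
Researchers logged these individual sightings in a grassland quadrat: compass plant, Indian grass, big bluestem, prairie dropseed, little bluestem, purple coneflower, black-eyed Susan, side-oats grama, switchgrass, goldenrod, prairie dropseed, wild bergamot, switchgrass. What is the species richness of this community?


Total individuals logged = 13
Distinct species (count of individuals): compass plant (1), Indian grass (1), big bluestem (1), prairie dropseed (2), little bluestem (1), purple coneflower (1), black-eyed Susan (1), side-oats grama (1), switchgrass (2), goldenrod (1), wild bergamot (1)
Species richness = number of distinct species = 11

11


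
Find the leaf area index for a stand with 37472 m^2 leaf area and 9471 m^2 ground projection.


LAI = 37472 / 9471 = 3.9565 ≈ 3.96

3.96


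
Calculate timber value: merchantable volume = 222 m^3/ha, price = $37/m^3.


Value = 222 * 37 = $8214/ha

$8214/ha


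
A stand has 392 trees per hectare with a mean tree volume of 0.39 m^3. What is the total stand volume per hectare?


V_stand = 392 * 0.39 = 152.88 ≈ 152.9 m^3/ha

152.9 m^3/ha


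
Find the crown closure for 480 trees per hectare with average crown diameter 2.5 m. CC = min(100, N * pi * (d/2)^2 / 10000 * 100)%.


(d/2)^2 = (2.5/2)^2 = 1.25^2 = 1.5625
Crown area = 3.141593 * 1.5625 = 4.90874 m^2
N * area / 10000 * 100 = 480 * 4.90874 / 10000 * 100 = 23.5620
CC = min(100, 23.5620) = 23.5620 ≈ 23.6%

23.6%


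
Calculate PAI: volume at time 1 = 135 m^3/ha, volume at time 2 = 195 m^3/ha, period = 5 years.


PAI = (V2 - V1) / period = (195 - 135) / 5 = 60 / 5 = 12.00 m^3/ha/yr

12.00 m^3/ha/yr


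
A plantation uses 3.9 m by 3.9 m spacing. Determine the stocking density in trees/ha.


N = 10000 / 3.9^2 = 10000 / 15.21 = 657.462 ≈ 657 trees/ha

657 trees/ha


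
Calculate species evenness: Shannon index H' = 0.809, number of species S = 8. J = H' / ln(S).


ln(8) = 2.07944
J = H' / ln(S) = 0.809 / 2.07944 = 0.389047 ≈ 0.3890

0.3890


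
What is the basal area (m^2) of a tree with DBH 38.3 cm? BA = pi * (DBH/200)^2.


D/200 = 38.3/200 = 0.1915 m
(D/200)^2 = 0.1915^2 = 0.03667225
BA = 3.141593 * 0.03667225 = 0.115209 ≈ 0.1152 m^2

0.1152 m^2


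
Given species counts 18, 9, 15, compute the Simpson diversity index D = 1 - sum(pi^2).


Total N = 18 + 9 + 15 = 42
Per-species terms:
  p = 18/42 = 0.428571; p^2 = 0.428571^2 = 0.183673
  p = 9/42 = 0.214286; p^2 = 0.214286^2 = 0.045918
  p = 15/42 = 0.357143; p^2 = 0.357143^2 = 0.127551
sum(p^2) = 0.183673 + 0.045918 + 0.127551 = 0.357142
D = 1 - 0.357142 = 0.642858 ≈ 0.6429

0.6429


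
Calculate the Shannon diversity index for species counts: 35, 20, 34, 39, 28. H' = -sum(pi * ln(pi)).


Total N = 35 + 20 + 34 + 39 + 28 = 156
Per-species terms:
  p = 35/156 = 0.224359; ln(p) = -1.494508; p*ln(p) = 0.224359 * (-1.494508) = -0.335306
  p = 20/156 = 0.128205; ln(p) = -2.054125; p*ln(p) = 0.128205 * (-2.054125) = -0.263349
  p = 34/156 = 0.217949; ln(p) = -1.523494; p*ln(p) = 0.217949 * (-1.523494) = -0.332044
  p = 39/156 = 0.250000; ln(p) = -1.386294; p*ln(p) = 0.250000 * (-1.386294) = -0.346574
  p = 28/156 = 0.179487; ln(p) = -1.717652; p*ln(p) = 0.179487 * (-1.717652) = -0.308296
sum(p*ln(p)) = (-0.335306) + (-0.263349) + (-0.332044) + (-0.346574) + (-0.308296) = -1.585569
H' = -(-1.585569) = 1.585569 ≈ 1.5856

1.5856


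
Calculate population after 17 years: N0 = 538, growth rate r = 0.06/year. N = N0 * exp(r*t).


r*t = 0.06 * 17 = 1.02
exp(1.02) = 2.77319
N = 538 * 2.77319 = 1491.98 ≈ 1492

1492


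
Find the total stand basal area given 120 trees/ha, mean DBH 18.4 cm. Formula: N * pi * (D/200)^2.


(D/200)^2 = (18.4/200)^2 = 0.092^2 = 0.008464
Individual BA = 3.141593 * 0.008464 = 0.0265904 m^2
Stand BA = 120 * 0.0265904 = 3.19085 ≈ 3.19 m^2/ha

3.19 m^2/ha


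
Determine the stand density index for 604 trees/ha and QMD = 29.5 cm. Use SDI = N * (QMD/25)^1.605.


QMD/25 = 29.5/25 = 1.18
(1.18)^1.605 = exp(1.605 * ln(1.18)) = exp(1.605 * 0.165514) = exp(0.265650) = 1.30428
SDI = 604 * 1.30428 = 787.785 ≈ 788

788
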